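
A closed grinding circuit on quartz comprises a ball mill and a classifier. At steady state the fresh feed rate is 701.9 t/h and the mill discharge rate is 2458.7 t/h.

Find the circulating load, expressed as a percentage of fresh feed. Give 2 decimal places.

CL = 250.29 %

M = F + R at steady state, so:
R = M − F = 2458.7 − 701.9 = 1756.8 t/h
CL = 100·R/F = 100·1756.8/701.9 = 250.29 %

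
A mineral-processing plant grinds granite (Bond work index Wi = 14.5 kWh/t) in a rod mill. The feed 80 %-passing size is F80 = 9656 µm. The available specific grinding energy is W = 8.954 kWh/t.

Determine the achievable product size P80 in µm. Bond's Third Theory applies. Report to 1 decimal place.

P80 = 193.3 µm

W = 10·Wi·[P80^(−½) − F80^(−½)]
⇒ 1/√P80 = W/(10 Wi) + 1/√F80
  = 8.9540/(10·14.5) + 1/√9656 = 0.061752 + 0.010177 = 0.071928
P80 = (1/0.071928)² = 13.9027² = 193.29 µm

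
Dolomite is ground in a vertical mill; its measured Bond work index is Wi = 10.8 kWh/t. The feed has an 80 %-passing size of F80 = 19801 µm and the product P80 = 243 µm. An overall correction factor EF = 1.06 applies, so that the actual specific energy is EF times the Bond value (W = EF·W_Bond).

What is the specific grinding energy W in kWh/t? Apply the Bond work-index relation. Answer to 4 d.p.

W = 10 Wi (P80^-0.5 − F80^-0.5)
1/√243 = 0.064150;  1/√19801 = 0.007107
W = 10·10.8·(0.064150 − 0.007107) = 6.1607 kWh/t
W_actual = 1.06 × 6.1607 = 6.5303 kWh/t

W = 6.5303 kWh/t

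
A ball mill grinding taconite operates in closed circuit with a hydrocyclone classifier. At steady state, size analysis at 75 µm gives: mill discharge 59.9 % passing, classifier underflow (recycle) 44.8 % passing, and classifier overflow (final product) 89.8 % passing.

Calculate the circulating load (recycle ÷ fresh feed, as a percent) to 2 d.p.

Balance %-passing 75 µm (r = R/F):
(1+r)·d = r·u + o ⇒ r = (o−d)/(d−u)
r = (89.8 − 59.9)/(59.9 − 44.8) = 29.9/15.1 = 1.9801
CL = 100·r = 198.01 %

CL = 198.01 %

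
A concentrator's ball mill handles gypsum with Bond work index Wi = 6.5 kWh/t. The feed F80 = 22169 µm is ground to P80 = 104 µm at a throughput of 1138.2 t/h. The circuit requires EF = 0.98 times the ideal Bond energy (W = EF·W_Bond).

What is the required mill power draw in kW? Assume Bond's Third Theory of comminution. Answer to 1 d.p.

W = 10 Wi / √P80 − 10 Wi / √F80
W = 10·6.5·(1/√104 − 1/√22169) = 10·6.5·(0.091342) = 5.9372 kWh/t
Corrected W = EF·W_Bond = 0.98·5.9372 = 5.8185 kWh/t
Mill draw = 5.8185 × 1138.2 = 6622.6 kW

P = 6622.6 kW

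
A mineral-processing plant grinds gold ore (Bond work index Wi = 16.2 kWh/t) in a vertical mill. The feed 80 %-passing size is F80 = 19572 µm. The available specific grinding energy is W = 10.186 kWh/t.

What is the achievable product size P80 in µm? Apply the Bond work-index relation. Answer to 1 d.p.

P80 = 203.9 µm

W = 10 Wi (1/√P80 − 1/√F80)  [Bond]
P80^-0.5 = F80^-0.5 + W/(10 Wi)
  = 10.1860/(10·16.2) + 1/√19572 = 0.062877 + 0.007148 = 0.070025
P80 = (1/0.070025)² = 14.2807² = 203.94 µm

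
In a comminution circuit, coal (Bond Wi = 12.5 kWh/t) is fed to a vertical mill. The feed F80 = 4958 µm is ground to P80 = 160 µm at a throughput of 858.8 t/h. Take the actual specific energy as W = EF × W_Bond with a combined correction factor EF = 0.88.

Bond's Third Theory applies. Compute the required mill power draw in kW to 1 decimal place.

W = 10 Wi (P80^-0.5 − F80^-0.5)
W = 10·12.5·(1/√160 − 1/√4958) = 10·12.5·(0.064855) = 8.1069 kWh/t
Corrected W = EF·W_Bond = 0.88·8.1069 = 7.1341 kWh/t
Power = W × throughput = 7.1341 kWh/t × 858.8 t/h = 6126.7 kW

P = 6126.7 kW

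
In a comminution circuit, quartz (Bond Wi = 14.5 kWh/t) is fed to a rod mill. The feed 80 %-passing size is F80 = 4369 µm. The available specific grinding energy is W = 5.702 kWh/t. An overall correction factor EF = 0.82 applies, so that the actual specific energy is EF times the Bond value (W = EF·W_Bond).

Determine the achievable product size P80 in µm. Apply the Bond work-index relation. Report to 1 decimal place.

P80 = 251.3 µm

W = 10·Wi·(P80^(-½) − F80^(-½))
W_Bond = W / EF = 5.702 / 0.82 = 6.9537 kWh/t
P80^(−½) = W_Bond/(10 Wi) + F80^(−½)
  = 6.9537/(10·14.5) + 1/√4369 = 0.047956 + 0.015129 = 0.063085
P80 = (1/0.063085)² = 15.8516² = 251.27 µm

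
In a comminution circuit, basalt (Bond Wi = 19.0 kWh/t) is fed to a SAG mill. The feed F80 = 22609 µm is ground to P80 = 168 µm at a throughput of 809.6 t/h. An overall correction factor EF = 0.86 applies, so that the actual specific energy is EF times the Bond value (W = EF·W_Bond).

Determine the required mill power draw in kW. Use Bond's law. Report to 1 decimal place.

W = 10·Wi·[P80^(−½) − F80^(−½)]
W = 10·19.0·(1/√168 − 1/√22609) = 10·19.0·(0.070501) = 13.3952 kWh/t
W_actual = 0.86 × 13.3952 = 11.5199 kWh/t
Mill draw = 11.5199 × 809.6 = 9326.5 kW

P = 9326.5 kW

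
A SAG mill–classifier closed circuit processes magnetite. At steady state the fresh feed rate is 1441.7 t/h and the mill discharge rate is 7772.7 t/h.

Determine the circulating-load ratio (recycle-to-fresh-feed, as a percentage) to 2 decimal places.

CL = 439.13 %

Steady state: M = F + R.
R = M − F = 7772.7 − 1441.7 = 6331.0 t/h
CL = 100·R/F = 100·6331.0/1441.7 = 439.13 %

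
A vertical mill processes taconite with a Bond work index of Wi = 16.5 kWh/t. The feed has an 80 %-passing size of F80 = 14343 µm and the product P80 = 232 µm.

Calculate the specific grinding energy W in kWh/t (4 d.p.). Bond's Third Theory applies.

W_Bond = 10·Wi·(1/√P₈₀ − 1/√F₈₀)
1/√232 = 0.065653;  1/√14343 = 0.008350
W = 10·16.5·(0.065653 − 0.008350) = 9.4551 kWh/t

W = 9.4551 kWh/t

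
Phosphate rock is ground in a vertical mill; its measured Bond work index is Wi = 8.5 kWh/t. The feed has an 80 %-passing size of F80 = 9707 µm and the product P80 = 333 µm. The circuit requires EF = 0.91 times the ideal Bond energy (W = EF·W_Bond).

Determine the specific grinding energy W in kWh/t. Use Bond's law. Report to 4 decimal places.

W = 3.4537 kWh/t

W = 10 Wi (P80^-0.5 − F80^-0.5)
1/√333 = 0.054800;  1/√9707 = 0.010150
W = 10·8.5·(0.054800 − 0.010150) = 3.7952 kWh/t
W_actual = 0.91 × 3.7952 = 3.4537 kWh/t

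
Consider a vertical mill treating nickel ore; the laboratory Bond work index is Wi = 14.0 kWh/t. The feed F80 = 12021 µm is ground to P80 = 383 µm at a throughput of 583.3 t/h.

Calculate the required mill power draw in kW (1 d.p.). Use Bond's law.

P = 3427.9 kW

W = 10 Wi / √P80 − 10 Wi / √F80
W = 10·14.0·(1/√383 − 1/√12021) = 10·14.0·(0.041977) = 5.8768 kWh/t
P_mill = W·ṁ = 5.8768·583.3 = 3427.9 kW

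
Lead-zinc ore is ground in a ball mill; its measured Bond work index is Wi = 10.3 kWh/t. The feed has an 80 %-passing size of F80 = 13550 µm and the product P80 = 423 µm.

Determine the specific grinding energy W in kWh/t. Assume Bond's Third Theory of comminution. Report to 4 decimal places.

W_Bond = 10·Wi·(1/√P₈₀ − 1/√F₈₀)
1/√423 = 0.048622;  1/√13550 = 0.008591
W = 10·10.3·(0.048622 − 0.008591) = 4.1232 kWh/t

W = 4.1232 kWh/t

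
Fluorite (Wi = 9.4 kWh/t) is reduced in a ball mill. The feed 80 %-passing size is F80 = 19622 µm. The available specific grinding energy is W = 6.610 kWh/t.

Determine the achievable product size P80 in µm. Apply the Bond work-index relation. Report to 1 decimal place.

P80 = 166.7 µm

Bond:  W = 10 Wi (1/√P − 1/√F)
⇒ 1/√P80 = W/(10 Wi) + 1/√F80
  = 6.6100/(10·9.4) + 1/√19622 = 0.070319 + 0.007139 = 0.077458
P80 = (1/0.077458)² = 12.9102² = 166.67 µm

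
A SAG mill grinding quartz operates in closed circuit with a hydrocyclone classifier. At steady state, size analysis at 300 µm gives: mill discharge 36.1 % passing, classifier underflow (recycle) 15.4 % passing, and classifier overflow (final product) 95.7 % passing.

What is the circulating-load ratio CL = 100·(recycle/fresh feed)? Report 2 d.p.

CL = 287.92 %

Classifier node, passing 300 µm:
Fd + Rd = Ru + Fo ⇒ R/F = (o−d)/(d−u)
r = (95.7 − 36.1)/(36.1 − 15.4) = 59.6/20.7 = 2.8792
CL = 100·r = 287.92 %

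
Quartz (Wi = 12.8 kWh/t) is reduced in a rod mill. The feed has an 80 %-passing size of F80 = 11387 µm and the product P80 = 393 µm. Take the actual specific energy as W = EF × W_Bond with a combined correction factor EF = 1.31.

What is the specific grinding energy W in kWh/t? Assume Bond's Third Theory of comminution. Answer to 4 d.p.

Bond:  W = 10 Wi (1/√P − 1/√F)
1/√393 = 0.050443;  1/√11387 = 0.009371
W = 10·12.8·(0.050443 − 0.009371) = 5.2572 kWh/t
With EF = 1.31: W = 5.2572·1.31 = 6.8870 kWh/t

W = 6.8870 kWh/t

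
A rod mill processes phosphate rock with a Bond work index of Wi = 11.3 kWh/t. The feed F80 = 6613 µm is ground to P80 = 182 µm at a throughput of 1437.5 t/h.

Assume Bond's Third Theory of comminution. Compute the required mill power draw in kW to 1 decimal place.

W = 10 Wi / √P80 − 10 Wi / √F80
W = 10·11.3·(1/√182 − 1/√6613) = 10·11.3·(0.061828) = 6.9866 kWh/t
P_mill = W·ṁ = 6.9866·1437.5 = 10043.2 kW

P = 10043.2 kW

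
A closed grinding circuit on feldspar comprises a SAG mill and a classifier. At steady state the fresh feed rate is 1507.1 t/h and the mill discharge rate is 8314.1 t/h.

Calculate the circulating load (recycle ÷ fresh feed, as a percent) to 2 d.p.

CL = 451.66 %

Discharge = new feed + return, hence
R = M − F = 8314.1 − 1507.1 = 6807.0 t/h
CL = 100·R/F = 100·6807.0/1507.1 = 451.66 %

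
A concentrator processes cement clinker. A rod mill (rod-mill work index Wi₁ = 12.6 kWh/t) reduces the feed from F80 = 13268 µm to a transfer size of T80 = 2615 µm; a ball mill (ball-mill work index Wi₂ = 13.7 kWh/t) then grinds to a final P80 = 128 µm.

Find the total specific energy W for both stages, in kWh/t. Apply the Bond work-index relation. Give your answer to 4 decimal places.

W = 10.8002 kWh/t

W = 10·Wi·(P80^(-½) − F80^(-½))
Stage 1 (13268→2615 µm, Wi₁=12.6): W₁ = 10·12.6·(0.019555 − 0.008682) = 1.3701 kWh/t
Stage 2 (2615→128 µm, Wi₂=13.7): W₂ = 10·13.7·(0.088388 − 0.019555) = 9.4301 kWh/t
W = W₁ + W₂ = 1.3701 + 9.4301 = 10.8002 kWh/t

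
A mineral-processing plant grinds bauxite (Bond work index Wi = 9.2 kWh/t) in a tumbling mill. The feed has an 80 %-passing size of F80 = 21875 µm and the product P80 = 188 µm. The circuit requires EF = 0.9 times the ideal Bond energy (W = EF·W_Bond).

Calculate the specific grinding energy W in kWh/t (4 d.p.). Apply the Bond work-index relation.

W = 5.4790 kWh/t

W_Bond = 10·Wi·(1/√P₈₀ − 1/√F₈₀)
1/√188 = 0.072932;  1/√21875 = 0.006761
W = 10·9.2·(0.072932 − 0.006761) = 6.0878 kWh/t
Apply correction: 6.0878 × 0.9 = 5.4790 kWh/t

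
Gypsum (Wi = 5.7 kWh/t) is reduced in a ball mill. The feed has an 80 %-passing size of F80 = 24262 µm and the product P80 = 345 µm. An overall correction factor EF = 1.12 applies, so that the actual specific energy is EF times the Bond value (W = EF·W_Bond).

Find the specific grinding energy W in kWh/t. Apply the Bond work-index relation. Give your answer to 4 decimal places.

W = 3.0272 kWh/t

W = 10 Wi (P80^-0.5 − F80^-0.5)
1/√345 = 0.053838;  1/√24262 = 0.006420
W = 10·5.7·(0.053838 − 0.006420) = 2.7028 kWh/t
With EF = 1.12: W = 2.7028·1.12 = 3.0272 kWh/t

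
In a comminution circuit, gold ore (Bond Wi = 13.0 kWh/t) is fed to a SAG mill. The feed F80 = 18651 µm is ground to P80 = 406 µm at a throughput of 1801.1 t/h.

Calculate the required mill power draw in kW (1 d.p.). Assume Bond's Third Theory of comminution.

P = 9905.9 kW

W = 10·Wi·(P80^(-½) − F80^(-½))
W = 10·13.0·(1/√406 − 1/√18651) = 10·13.0·(0.042307) = 5.4999 kWh/t
Mill draw = 5.4999 × 1801.1 = 9905.9 kW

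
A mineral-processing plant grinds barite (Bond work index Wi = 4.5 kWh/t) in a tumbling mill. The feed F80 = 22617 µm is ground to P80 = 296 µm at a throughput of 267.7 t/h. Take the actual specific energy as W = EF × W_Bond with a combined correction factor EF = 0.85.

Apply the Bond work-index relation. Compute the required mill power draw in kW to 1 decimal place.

P = 527.1 kW

W = 10·Wi·(P80^(-½) − F80^(-½))
W = 10·4.5·(1/√296 − 1/√22617) = 10·4.5·(0.051474) = 2.3163 kWh/t
With EF = 0.85: W = 2.3163·0.85 = 1.9689 kWh/t
Power = W × throughput = 1.9689 kWh/t × 267.7 t/h = 527.1 kW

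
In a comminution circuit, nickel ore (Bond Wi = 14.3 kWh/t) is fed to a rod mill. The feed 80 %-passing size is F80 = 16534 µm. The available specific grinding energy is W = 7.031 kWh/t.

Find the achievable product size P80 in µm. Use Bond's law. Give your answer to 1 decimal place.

P80 = 308.4 µm

W_Bond = 10·Wi·(1/√P₈₀ − 1/√F₈₀)
1/√P80 = 1/√F80 + W/(10·Wi)
  = 7.0310/(10·14.3) + 1/√16534 = 0.049168 + 0.007777 = 0.056945
P80 = (1/0.056945)² = 17.5609² = 308.38 µm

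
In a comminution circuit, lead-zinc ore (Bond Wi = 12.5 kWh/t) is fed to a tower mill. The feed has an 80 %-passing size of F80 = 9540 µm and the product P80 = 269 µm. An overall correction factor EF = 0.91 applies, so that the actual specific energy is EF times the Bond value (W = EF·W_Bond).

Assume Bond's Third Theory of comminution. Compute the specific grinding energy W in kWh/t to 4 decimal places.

W = 5.7709 kWh/t

W = 10 Wi (1/√P80 − 1/√F80)  [Bond]
1/√269 = 0.060971;  1/√9540 = 0.010238
W = 10·12.5·(0.060971 − 0.010238) = 6.3416 kWh/t
W_actual = 0.91 × 6.3416 = 5.7709 kWh/t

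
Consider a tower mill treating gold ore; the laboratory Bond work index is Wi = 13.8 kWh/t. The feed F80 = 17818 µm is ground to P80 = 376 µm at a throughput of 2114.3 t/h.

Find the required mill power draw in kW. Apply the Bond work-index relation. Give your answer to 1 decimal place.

W = 10·Wi·(P80^(-½) − F80^(-½))
W = 10·13.8·(1/√376 − 1/√17818) = 10·13.8·(0.044080) = 6.0830 kWh/t
P = W·T = 6.0830·2114.3 = 12861.2 kW

P = 12861.2 kW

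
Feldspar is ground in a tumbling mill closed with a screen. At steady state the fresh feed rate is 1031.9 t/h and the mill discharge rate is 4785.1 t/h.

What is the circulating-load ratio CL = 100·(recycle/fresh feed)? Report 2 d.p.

Steady state: M = F + R.
R = M − F = 4785.1 − 1031.9 = 3753.2 t/h
CL = 100·R/F = 100·3753.2/1031.9 = 363.72 %

CL = 363.72 %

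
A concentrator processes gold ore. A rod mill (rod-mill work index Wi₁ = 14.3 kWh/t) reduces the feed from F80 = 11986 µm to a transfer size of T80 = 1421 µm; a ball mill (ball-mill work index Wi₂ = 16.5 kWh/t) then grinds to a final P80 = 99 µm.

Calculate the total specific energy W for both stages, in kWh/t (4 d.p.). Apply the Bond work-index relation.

W = 14.6933 kWh/t

Bond:  W = 10 Wi (1/√P − 1/√F)
Stage 1 (11986→1421 µm, Wi₁=14.3): W₁ = 10·14.3·(0.026528 − 0.009134) = 2.4873 kWh/t
Stage 2 (1421→99 µm, Wi₂=16.5): W₂ = 10·16.5·(0.100504 − 0.026528) = 12.2060 kWh/t
W = W₁ + W₂ = 2.4873 + 12.2060 = 14.6933 kWh/t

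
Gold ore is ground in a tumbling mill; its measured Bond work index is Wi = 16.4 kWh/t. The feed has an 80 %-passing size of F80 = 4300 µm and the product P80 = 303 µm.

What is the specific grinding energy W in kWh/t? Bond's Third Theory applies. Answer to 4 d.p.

W = 6.9206 kWh/t

Bond:  W = 10 Wi (1/√P − 1/√F)
1/√303 = 0.057448;  1/√4300 = 0.015250
W = 10·16.4·(0.057448 − 0.015250) = 6.9206 kWh/t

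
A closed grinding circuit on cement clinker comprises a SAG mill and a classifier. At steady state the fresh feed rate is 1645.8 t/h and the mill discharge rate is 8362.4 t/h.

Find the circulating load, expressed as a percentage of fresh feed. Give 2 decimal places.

CL = 408.11 %

M = F + R at steady state, so:
R = M − F = 8362.4 − 1645.8 = 6716.6 t/h
CL = 100·R/F = 100·6716.6/1645.8 = 408.11 %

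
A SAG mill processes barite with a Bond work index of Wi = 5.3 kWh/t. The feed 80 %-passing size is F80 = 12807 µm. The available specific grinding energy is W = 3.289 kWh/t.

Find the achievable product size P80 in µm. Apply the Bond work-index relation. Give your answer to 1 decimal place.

P80 = 199.0 µm

W = 10 Wi (P80^-0.5 − F80^-0.5)
⇒ 1/√P80 = W/(10·Wi) + 1/√F80
  = 3.2890/(10·5.3) + 1/√12807 = 0.062057 + 0.008836 = 0.070893
P80 = (1/0.070893)² = 14.1058² = 198.97 µm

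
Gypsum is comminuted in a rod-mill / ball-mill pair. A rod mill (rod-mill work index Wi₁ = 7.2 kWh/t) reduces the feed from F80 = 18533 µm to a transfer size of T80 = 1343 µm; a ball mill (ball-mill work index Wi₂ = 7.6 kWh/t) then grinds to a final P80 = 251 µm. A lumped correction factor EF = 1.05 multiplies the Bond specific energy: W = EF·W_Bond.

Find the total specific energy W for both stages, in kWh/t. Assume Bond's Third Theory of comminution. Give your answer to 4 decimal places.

W = 4.3670 kWh/t

W_Bond = 10·Wi·(1/√P₈₀ − 1/√F₈₀)
Stage 1 (18533→1343 µm, Wi₁=7.2): W₁ = 10·7.2·(0.027287 − 0.007346) = 1.4358 kWh/t
Stage 2 (1343→251 µm, Wi₂=7.6): W₂ = 10·7.6·(0.063119 − 0.027287) = 2.7232 kWh/t
W = W₁ + W₂ = 1.4358 + 2.7232 = 4.1590 kWh/t
Apply correction: 4.1590 × 1.05 = 4.3670 kWh/t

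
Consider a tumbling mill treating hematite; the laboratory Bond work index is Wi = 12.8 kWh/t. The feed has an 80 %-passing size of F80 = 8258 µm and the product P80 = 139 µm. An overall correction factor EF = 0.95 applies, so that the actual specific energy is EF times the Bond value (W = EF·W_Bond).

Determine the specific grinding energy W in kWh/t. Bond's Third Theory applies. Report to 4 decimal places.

W = 8.9759 kWh/t

W_Bond = 10·Wi·(1/√P₈₀ − 1/√F₈₀)
1/√139 = 0.084819;  1/√8258 = 0.011004
W = 10·12.8·(0.084819 − 0.011004) = 9.4483 kWh/t
W_actual = 0.95 × 9.4483 = 8.9759 kWh/t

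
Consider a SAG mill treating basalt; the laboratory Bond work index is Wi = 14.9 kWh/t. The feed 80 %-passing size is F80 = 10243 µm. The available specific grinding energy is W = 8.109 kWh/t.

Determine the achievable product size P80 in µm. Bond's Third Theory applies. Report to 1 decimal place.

W = 10 Wi / √P80 − 10 Wi / √F80
P80^-0.5 = F80^-0.5 + W/(10 Wi)
  = 8.1090/(10·14.9) + 1/√10243 = 0.054423 + 0.009881 = 0.064303
P80 = (1/0.064303)² = 15.5513² = 241.84 µm

P80 = 241.8 µm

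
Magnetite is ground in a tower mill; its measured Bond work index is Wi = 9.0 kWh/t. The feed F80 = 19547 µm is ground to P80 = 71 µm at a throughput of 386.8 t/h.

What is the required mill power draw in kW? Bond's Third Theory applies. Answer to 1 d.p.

W = 10 Wi (P80^-0.5 − F80^-0.5)
W = 10·9.0·(1/√71 − 1/√19547) = 10·9.0·(0.111526) = 10.0373 kWh/t
Mill draw = 10.0373 × 386.8 = 3882.4 kW

P = 3882.4 kW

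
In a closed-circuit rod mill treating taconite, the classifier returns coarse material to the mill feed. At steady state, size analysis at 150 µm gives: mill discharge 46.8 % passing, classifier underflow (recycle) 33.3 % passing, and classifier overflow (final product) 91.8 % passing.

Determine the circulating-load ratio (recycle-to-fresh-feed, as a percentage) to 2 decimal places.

Classifier node, passing 150 µm:
d + r·d = r·u + o → r(d−u) = o−d
r = (91.8 − 46.8)/(46.8 − 33.3) = 45.0/13.5 = 3.3333
CL = 100·r = 333.33 %

CL = 333.33 %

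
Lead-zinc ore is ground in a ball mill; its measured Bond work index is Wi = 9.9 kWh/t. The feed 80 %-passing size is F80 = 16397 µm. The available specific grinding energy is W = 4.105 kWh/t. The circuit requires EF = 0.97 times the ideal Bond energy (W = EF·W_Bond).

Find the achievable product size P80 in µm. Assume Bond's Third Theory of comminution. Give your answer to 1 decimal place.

W = 10 Wi (P80^-0.5 − F80^-0.5)
W_Bond = W / EF = 4.105 / 0.97 = 4.2320 kWh/t
P80^(−½) = W_Bond/(10 Wi) + F80^(−½)
  = 4.2320/(10·9.9) + 1/√16397 = 0.042747 + 0.007809 = 0.050556
P80 = (1/0.050556)² = 19.7799² = 391.24 µm

P80 = 391.2 µm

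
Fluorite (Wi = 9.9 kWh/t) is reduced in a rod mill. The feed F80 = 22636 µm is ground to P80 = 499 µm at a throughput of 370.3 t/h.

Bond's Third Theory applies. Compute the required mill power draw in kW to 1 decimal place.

P = 1397.5 kW

W = 10 Wi / √P80 − 10 Wi / √F80
W = 10·9.9·(1/√499 − 1/√22636) = 10·9.9·(0.038120) = 3.7738 kWh/t
Mill draw = 3.7738 × 370.3 = 1397.5 kW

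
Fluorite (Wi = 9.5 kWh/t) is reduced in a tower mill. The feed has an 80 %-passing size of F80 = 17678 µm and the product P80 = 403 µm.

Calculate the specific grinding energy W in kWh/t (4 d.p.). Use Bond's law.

W_Bond = 10·Wi·(1/√P₈₀ − 1/√F₈₀)
1/√403 = 0.049814;  1/√17678 = 0.007521
W = 10·9.5·(0.049814 − 0.007521) = 4.0178 kWh/t

W = 4.0178 kWh/t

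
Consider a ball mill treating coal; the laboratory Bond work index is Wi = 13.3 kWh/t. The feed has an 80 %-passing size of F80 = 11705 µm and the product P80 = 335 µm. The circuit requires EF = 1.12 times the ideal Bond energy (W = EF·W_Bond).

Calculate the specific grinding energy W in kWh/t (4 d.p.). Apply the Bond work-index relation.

Bond: W = 10·Wi·(1/√P80 − 1/√F80)
1/√335 = 0.054636;  1/√11705 = 0.009243
W = 10·13.3·(0.054636 − 0.009243) = 6.0372 kWh/t
Apply correction: 6.0372 × 1.12 = 6.7617 kWh/t

W = 6.7617 kWh/t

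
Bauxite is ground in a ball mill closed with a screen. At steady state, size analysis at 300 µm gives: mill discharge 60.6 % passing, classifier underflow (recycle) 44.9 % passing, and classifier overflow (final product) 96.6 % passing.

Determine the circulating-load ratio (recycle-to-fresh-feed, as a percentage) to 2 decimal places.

Let r = R/F. Size balance at 300 µm:
d + r·d = r·u + o → r(d−u) = o−d
r = (96.6 − 60.6)/(60.6 − 44.9) = 36.0/15.7 = 2.2930
CL = 100·r = 229.30 %

CL = 229.30 %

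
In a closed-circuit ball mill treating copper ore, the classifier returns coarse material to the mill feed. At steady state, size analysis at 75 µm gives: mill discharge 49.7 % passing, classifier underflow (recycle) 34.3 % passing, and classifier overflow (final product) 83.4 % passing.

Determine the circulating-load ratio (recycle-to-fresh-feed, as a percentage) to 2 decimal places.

CL = 218.83 %

Classifier node, passing 75 µm:
Fd + Rd = Ru + Fo ⇒ R/F = (o−d)/(d−u)
r = (83.4 − 49.7)/(49.7 − 34.3) = 33.7/15.4 = 2.1883
CL = 100·r = 218.83 %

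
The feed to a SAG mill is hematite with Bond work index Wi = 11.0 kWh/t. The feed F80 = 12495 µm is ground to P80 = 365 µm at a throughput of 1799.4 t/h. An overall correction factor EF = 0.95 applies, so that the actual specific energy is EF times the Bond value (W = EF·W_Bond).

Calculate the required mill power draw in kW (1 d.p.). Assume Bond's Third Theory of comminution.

Bond: W = 10·Wi·(1/√P80 − 1/√F80)
W = 10·11.0·(1/√365 − 1/√12495) = 10·11.0·(0.043396) = 4.7736 kWh/t
With EF = 0.95: W = 4.7736·0.95 = 4.5349 kWh/t
Power = W × throughput = 4.5349 kWh/t × 1799.4 t/h = 8160.1 kW

P = 8160.1 kW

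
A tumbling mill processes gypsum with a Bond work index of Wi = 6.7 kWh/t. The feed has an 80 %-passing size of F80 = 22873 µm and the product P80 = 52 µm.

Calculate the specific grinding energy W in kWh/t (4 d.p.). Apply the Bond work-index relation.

W = 8.8482 kWh/t

W_Bond = 10·Wi·(1/√P₈₀ − 1/√F₈₀)
1/√52 = 0.138675;  1/√22873 = 0.006612
W = 10·6.7·(0.138675 − 0.006612) = 8.8482 kWh/t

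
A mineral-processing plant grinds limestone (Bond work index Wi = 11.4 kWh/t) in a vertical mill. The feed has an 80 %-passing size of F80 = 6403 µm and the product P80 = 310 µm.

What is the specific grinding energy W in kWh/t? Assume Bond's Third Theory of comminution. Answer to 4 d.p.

W = 5.0501 kWh/t

W = 10 Wi (1/√P80 − 1/√F80)  [Bond]
1/√310 = 0.056796;  1/√6403 = 0.012497
W = 10·11.4·(0.056796 − 0.012497) = 5.0501 kWh/t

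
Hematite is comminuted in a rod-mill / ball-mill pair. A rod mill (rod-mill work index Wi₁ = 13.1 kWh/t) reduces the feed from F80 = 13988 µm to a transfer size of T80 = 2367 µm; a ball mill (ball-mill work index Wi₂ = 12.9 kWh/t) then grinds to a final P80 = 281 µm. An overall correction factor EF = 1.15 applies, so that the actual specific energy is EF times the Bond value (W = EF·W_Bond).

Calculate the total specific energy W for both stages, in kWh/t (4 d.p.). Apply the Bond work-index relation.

W = 7.6233 kWh/t

W = 10·Wi·[P80^(−½) − F80^(−½)]
Stage 1 (13988→2367 µm, Wi₁=13.1): W₁ = 10·13.1·(0.020554 − 0.008455) = 1.5850 kWh/t
Stage 2 (2367→281 µm, Wi₂=12.9): W₂ = 10·12.9·(0.059655 − 0.020554) = 5.0440 kWh/t
W = W₁ + W₂ = 1.5850 + 5.0440 = 6.6290 kWh/t
With EF = 1.15: W = 6.6290·1.15 = 7.6233 kWh/t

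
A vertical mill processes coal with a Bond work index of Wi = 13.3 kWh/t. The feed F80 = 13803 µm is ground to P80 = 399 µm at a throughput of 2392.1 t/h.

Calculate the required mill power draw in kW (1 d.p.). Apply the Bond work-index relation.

P = 13219.4 kW

W = 10 Wi (P80^-0.5 − F80^-0.5)
W = 10·13.3·(1/√399 − 1/√13803) = 10·13.3·(0.041551) = 5.5263 kWh/t
P = W·T = 5.5263·2392.1 = 13219.4 kW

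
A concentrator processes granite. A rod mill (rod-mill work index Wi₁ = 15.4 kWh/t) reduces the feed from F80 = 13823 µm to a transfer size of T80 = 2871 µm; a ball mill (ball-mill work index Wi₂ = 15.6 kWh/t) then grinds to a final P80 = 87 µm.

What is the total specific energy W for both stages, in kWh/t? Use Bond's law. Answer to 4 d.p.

W = 10·Wi·(P80^(-½) − F80^(-½))
Stage 1 (13823→2871 µm, Wi₁=15.4): W₁ = 10·15.4·(0.018663 − 0.008505) = 1.5643 kWh/t
Stage 2 (2871→87 µm, Wi₂=15.6): W₂ = 10·15.6·(0.107211 − 0.018663) = 13.8135 kWh/t
W = W₁ + W₂ = 1.5643 + 13.8135 = 15.3778 kWh/t

W = 15.3778 kWh/t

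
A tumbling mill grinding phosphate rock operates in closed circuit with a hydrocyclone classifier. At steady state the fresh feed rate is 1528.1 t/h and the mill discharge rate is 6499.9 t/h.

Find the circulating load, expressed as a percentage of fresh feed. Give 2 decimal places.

Mill node: discharge = fresh + recycle.
R = M − F = 6499.9 − 1528.1 = 4971.8 t/h
CL = 100·R/F = 100·4971.8/1528.1 = 325.36 %

CL = 325.36 %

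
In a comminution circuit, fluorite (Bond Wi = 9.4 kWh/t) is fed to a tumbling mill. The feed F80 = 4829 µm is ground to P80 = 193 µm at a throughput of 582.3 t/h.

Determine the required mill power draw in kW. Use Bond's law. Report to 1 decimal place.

W = 10·Wi·(P80^(-½) − F80^(-½))
W = 10·9.4·(1/√193 − 1/√4829) = 10·9.4·(0.057591) = 5.4136 kWh/t
P_mill = W·ṁ = 5.4136·582.3 = 3152.3 kW

P = 3152.3 kW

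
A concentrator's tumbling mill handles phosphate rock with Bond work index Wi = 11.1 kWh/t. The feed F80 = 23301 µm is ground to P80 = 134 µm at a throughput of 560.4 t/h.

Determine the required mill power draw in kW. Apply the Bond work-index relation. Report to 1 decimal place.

W = 10·Wi·(P80^(-½) − F80^(-½))
W = 10·11.1·(1/√134 − 1/√23301) = 10·11.1·(0.079836) = 8.8618 kWh/t
Power = W × throughput = 8.8618 kWh/t × 560.4 t/h = 4966.1 kW

P = 4966.1 kW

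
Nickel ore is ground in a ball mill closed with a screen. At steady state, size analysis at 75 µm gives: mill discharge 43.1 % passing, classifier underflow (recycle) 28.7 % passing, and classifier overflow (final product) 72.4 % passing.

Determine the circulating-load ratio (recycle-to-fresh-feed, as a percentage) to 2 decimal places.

Let r = R/F. Size balance at 75 µm:
(1+r)·d = r·u + o ⇒ r = (o−d)/(d−u)
r = (72.4 − 43.1)/(43.1 − 28.7) = 29.3/14.4 = 2.0347
CL = 100·r = 203.47 %

CL = 203.47 %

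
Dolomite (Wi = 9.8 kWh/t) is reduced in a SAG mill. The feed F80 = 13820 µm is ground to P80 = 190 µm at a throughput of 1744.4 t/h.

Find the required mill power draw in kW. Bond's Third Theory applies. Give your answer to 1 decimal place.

W = 10 Wi / √P80 − 10 Wi / √F80
W = 10·9.8·(1/√190 − 1/√13820) = 10·9.8·(0.064041) = 6.2760 kWh/t
Power = W × throughput = 6.2760 kWh/t × 1744.4 t/h = 10947.9 kW

P = 10947.9 kW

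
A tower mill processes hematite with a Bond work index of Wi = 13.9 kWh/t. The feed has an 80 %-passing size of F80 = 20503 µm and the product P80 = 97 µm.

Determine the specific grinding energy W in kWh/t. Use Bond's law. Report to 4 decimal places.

W = 13.1426 kWh/t

W = 10 Wi (P80^-0.5 − F80^-0.5)
1/√97 = 0.101535;  1/√20503 = 0.006984
W = 10·13.9·(0.101535 − 0.006984) = 13.1426 kWh/t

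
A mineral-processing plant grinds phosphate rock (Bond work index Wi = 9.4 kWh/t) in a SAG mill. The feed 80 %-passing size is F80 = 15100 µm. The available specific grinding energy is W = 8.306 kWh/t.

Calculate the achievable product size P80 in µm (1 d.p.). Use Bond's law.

P80 = 107.4 µm

W = 10·Wi·(P80^(-½) − F80^(-½))
⇒ 1/√P80 = W/(10·Wi) + 1/√F80
  = 8.3060/(10·9.4) + 1/√15100 = 0.088362 + 0.008138 = 0.096500
P80 = (1/0.096500)² = 10.3627² = 107.39 µm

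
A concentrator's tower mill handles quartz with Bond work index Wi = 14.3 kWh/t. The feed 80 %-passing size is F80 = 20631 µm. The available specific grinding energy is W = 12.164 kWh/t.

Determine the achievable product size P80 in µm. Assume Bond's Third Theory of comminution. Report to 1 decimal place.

P80 = 118.1 µm

Bond: W = 10·Wi·(1/√P80 − 1/√F80)
⇒ 1/√P80 = W/(10 Wi) + 1/√F80
  = 12.1640/(10·14.3) + 1/√20631 = 0.085063 + 0.006962 = 0.092025
P80 = (1/0.092025)² = 10.8666² = 118.08 µm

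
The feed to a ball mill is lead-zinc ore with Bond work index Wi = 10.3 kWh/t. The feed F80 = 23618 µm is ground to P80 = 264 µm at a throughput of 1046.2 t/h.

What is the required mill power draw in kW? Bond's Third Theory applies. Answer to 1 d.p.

W_Bond = 10·Wi·(1/√P₈₀ − 1/√F₈₀)
W = 10·10.3·(1/√264 − 1/√23618) = 10·10.3·(0.055039) = 5.6690 kWh/t
Power = W × throughput = 5.6690 kWh/t × 1046.2 t/h = 5930.9 kW

P = 5930.9 kW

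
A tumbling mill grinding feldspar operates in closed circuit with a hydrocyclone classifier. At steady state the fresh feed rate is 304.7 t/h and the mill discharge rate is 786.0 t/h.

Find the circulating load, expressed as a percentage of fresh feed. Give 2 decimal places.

Mill node: discharge = fresh + recycle.
R = M − F = 786.0 − 304.7 = 481.3 t/h
CL = 100·R/F = 100·481.3/304.7 = 157.96 %

CL = 157.96 %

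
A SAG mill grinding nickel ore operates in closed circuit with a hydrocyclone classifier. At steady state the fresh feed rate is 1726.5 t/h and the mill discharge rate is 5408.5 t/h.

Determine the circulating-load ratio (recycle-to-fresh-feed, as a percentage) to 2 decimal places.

CL = 213.26 %

M = F + R at steady state, so:
R = M − F = 5408.5 − 1726.5 = 3682.0 t/h
CL = 100·R/F = 100·3682.0/1726.5 = 213.26 %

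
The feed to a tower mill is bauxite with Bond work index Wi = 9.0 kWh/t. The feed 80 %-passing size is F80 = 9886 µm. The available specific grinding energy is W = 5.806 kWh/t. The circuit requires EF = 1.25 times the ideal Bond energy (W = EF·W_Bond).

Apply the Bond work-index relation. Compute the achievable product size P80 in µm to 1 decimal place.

P80 = 263.0 µm

Bond: W = 10·Wi·(1/√P80 − 1/√F80)
W_Bond = W / EF = 5.806 / 1.25 = 4.6448 kWh/t
1/√P80 = 1/√F80 + W_Bond/(10·Wi)
  = 4.6448/(10·9.0) + 1/√9886 = 0.051609 + 0.010057 = 0.061666
P80 = (1/0.061666)² = 16.2163² = 262.97 µm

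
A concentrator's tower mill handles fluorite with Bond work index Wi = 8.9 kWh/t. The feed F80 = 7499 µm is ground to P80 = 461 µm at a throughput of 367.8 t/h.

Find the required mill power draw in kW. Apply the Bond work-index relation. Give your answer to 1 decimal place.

P = 1146.6 kW

W = 10 Wi (1/√P80 − 1/√F80)  [Bond]
W = 10·8.9·(1/√461 − 1/√7499) = 10·8.9·(0.035027) = 3.1174 kWh/t
P = W·T = 3.1174·367.8 = 1146.6 kW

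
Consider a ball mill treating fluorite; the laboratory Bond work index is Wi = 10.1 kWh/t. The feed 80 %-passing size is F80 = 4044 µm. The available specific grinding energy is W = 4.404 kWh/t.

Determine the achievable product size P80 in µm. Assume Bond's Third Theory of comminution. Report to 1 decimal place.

P80 = 284.1 µm

W = 10 Wi (P80^-0.5 − F80^-0.5)
⇒ 1/√P80 = W/(10·Wi) + 1/√F80
  = 4.4040/(10·10.1) + 1/√4044 = 0.043604 + 0.015725 = 0.059329
P80 = (1/0.059329)² = 16.8551² = 284.10 µm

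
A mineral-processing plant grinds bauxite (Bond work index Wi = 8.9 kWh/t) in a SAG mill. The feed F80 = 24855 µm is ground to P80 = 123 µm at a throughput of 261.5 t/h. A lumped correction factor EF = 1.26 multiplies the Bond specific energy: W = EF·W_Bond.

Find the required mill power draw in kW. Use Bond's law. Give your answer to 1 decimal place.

P = 2458.1 kW

W = 10·Wi·[P80^(−½) − F80^(−½)]
W = 10·8.9·(1/√123 − 1/√24855) = 10·8.9·(0.083824) = 7.4603 kWh/t
Apply correction: 7.4603 × 1.26 = 9.4000 kWh/t
P = W·T = 9.4000·261.5 = 2458.1 kW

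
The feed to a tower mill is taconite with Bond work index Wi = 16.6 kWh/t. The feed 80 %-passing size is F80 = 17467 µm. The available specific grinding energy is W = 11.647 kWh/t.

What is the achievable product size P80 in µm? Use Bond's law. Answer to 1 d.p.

W_Bond = 10·Wi·(1/√P₈₀ − 1/√F₈₀)
P80^-0.5 = F80^-0.5 + W/(10 Wi)
  = 11.6470/(10·16.6) + 1/√17467 = 0.070163 + 0.007566 = 0.077729
P80 = (1/0.077729)² = 12.8652² = 165.51 µm

P80 = 165.5 µm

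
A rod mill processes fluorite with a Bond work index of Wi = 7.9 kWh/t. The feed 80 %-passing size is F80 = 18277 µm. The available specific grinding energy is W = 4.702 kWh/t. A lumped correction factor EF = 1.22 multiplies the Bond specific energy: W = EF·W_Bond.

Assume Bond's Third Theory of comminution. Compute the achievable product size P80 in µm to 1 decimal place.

P80 = 316.8 µm

W_Bond = 10·Wi·(1/√P₈₀ − 1/√F₈₀)
W_Bond = W / EF = 4.702 / 1.22 = 3.8541 kWh/t
1/√P80 = 1/√F80 + W_Bond/(10·Wi)
  = 3.8541/(10·7.9) + 1/√18277 = 0.048786 + 0.007397 = 0.056183
P80 = (1/0.056183)² = 17.7990² = 316.80 µm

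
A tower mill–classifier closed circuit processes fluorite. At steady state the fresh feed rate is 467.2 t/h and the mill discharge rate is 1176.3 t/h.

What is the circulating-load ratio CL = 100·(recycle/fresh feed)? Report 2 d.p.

Steady state: M = F + R.
R = M − F = 1176.3 − 467.2 = 709.1 t/h
CL = 100·R/F = 100·709.1/467.2 = 151.78 %

CL = 151.78 %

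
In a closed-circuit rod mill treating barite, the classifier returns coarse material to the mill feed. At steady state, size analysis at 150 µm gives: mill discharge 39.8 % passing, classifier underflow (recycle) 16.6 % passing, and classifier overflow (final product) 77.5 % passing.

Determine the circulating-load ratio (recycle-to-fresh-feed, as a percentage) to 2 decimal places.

Mass balance on the −150 µm fraction:
(1+r)·d = r·u + o ⇒ r = (o−d)/(d−u)
r = (77.5 − 39.8)/(39.8 − 16.6) = 37.7/23.2 = 1.6250
CL = 100·r = 162.50 %

CL = 162.50 %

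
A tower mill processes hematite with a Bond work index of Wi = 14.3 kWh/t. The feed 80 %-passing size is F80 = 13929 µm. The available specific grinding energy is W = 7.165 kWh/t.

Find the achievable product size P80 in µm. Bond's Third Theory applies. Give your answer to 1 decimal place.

P80 = 291.4 µm

W = 10·Wi·(P80^(-½) − F80^(-½))
1/√P80 = 1/√F80 + W/(10·Wi)
  = 7.1650/(10·14.3) + 1/√13929 = 0.050105 + 0.008473 = 0.058578
P80 = (1/0.058578)² = 17.0713² = 291.43 µm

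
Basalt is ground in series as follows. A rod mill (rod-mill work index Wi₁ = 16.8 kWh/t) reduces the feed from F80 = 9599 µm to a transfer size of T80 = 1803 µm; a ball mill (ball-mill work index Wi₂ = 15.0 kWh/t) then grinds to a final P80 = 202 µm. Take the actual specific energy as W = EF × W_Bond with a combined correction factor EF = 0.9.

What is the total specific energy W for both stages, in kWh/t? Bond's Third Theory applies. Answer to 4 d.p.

W = 8.3368 kWh/t

W = 10 Wi (P80^-0.5 − F80^-0.5)
Stage 1 (9599→1803 µm, Wi₁=16.8): W₁ = 10·16.8·(0.023551 − 0.010207) = 2.2418 kWh/t
Stage 2 (1803→202 µm, Wi₂=15.0): W₂ = 10·15.0·(0.070360 − 0.023551) = 7.0214 kWh/t
W = W₁ + W₂ = 2.2418 + 7.0214 = 9.2631 kWh/t
With EF = 0.9: W = 9.2631·0.9 = 8.3368 kWh/t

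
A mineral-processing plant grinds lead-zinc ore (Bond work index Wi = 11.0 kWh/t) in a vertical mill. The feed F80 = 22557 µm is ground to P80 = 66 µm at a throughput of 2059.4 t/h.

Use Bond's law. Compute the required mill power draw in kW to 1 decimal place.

W = 10·Wi·(P80^(-½) − F80^(-½))
W = 10·11.0·(1/√66 − 1/√22557) = 10·11.0·(0.116433) = 12.8077 kWh/t
P = W·T = 12.8077·2059.4 = 26376.1 kW

P = 26376.1 kW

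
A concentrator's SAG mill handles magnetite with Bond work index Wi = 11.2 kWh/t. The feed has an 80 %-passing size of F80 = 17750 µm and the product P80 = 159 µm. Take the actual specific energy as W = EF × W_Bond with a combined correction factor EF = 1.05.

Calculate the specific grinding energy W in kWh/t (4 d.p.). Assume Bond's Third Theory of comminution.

Bond: W = 10·Wi·(1/√P80 − 1/√F80)
1/√159 = 0.079305;  1/√17750 = 0.007506
W = 10·11.2·(0.079305 − 0.007506) = 8.0415 kWh/t
Corrected W = EF·W_Bond = 1.05·8.0415 = 8.4436 kWh/t

W = 8.4436 kWh/t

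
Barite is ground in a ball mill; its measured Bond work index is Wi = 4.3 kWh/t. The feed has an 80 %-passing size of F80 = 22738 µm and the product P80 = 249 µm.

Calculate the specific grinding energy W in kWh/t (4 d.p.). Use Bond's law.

W = 2.4399 kWh/t

W = 10·Wi·(P80^(-½) − F80^(-½))
1/√249 = 0.063372;  1/√22738 = 0.006632
W = 10·4.3·(0.063372 − 0.006632) = 2.4399 kWh/t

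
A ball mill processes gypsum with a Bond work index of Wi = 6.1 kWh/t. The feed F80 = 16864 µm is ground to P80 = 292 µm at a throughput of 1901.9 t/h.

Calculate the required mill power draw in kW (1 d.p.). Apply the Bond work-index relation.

W = 10·Wi·(P80^(-½) − F80^(-½))
W = 10·6.1·(1/√292 − 1/√16864) = 10·6.1·(0.050820) = 3.1000 kWh/t
P_mill = W·ṁ = 3.1000·1901.9 = 5895.9 kW

P = 5895.9 kW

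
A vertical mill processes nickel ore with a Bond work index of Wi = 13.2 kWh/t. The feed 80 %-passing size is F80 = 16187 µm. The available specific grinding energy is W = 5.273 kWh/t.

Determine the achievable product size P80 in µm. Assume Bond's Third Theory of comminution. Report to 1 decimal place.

P80 = 437.5 µm

W = 10·Wi·(P80^(-½) − F80^(-½))
1/√P80 = 1/√F80 + W/(10·Wi)
  = 5.2730/(10·13.2) + 1/√16187 = 0.039947 + 0.007860 = 0.047807
P80 = (1/0.047807)² = 20.9175² = 437.54 µm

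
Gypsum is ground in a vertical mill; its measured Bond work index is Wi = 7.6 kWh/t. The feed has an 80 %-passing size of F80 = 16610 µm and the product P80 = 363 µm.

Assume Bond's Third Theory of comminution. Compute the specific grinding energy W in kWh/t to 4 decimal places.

W = 3.3993 kWh/t

Bond:  W = 10 Wi (1/√P − 1/√F)
1/√363 = 0.052486;  1/√16610 = 0.007759
W = 10·7.6·(0.052486 − 0.007759) = 3.3993 kWh/t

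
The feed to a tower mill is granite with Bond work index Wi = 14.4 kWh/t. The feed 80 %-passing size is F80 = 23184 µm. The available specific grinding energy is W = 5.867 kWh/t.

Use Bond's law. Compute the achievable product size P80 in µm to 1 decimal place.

W = 10 Wi (1/√P80 − 1/√F80)  [Bond]
⇒ 1/√P80 = W/(10·Wi) + 1/√F80
  = 5.8670/(10·14.4) + 1/√23184 = 0.040743 + 0.006568 = 0.047311
P80 = (1/0.047311)² = 21.1369² = 446.77 µm

P80 = 446.8 µm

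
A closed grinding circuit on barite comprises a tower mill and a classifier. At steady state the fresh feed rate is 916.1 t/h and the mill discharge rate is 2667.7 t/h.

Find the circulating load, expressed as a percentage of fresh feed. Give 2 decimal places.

Discharge = new feed + return, hence
R = M − F = 2667.7 − 916.1 = 1751.6 t/h
CL = 100·R/F = 100·1751.6/916.1 = 191.20 %

CL = 191.20 %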